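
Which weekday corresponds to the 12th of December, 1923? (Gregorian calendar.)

January 1, 1923 is a Monday.
Jan 1, 1923 → Feb 1, 1923: 31 days (January has 31).
Feb 1, 1923 → Mar 1, 1923: 28 days (February has 28).
Mar 1, 1923 → Apr 1, 1923: 31 days (March has 31).
Apr 1, 1923 → May 1, 1923: 30 days (April has 30).
May 1, 1923 → Jun 1, 1923: 31 days (May has 31).
Jun 1, 1923 → Jul 1, 1923: 30 days (June has 30).
Jul 1, 1923 → Aug 1, 1923: 31 days (July has 31).
Aug 1, 1923 → Sep 1, 1923: 31 days (August has 31).
Sep 1, 1923 → Oct 1, 1923: 30 days (September has 30).
Oct 1, 1923 → Nov 1, 1923: 31 days (October has 31).
Nov 1, 1923 → Dec 1, 1923: 30 days (November has 30).
Dec 1, 1923 → Dec 12, 1923: 11 days.
Total: 345 days.
345 mod 7 = 2, so Monday + 2 = Wednesday.

Wednesday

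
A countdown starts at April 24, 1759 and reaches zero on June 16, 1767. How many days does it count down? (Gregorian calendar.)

Apr 24, 1759 → Apr 24, 1760: 366 days (Feb 29, 1760 is in that span).
Apr 24, 1760 → Apr 24, 1761: 365 days.
Apr 24, 1761 → Apr 24, 1762: 365 days.
Apr 24, 1762 → Apr 24, 1763: 365 days.
Apr 24, 1763 → Apr 24, 1764: 366 days (Feb 29, 1764 is in that span).
Apr 24, 1764 → Apr 24, 1765: 365 days.
Apr 24, 1765 → Apr 24, 1766: 365 days.
Apr 24, 1766 → Apr 24, 1767: 365 days.
Apr 24, 1767 → May 24, 1767: 30 days (April has 30).
May 24, 1767 → Jun 16, 1767: 23 days.
Total: 2975 days.

2975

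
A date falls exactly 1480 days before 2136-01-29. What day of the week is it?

First find the weekday of Jan 29, 2136. Doomsday rule: the anchor day for the 2100s is Sunday. For year 36: 36÷12 = 3 r 0, and 0÷4 = 0, so 3+0+0 = 3.
Sunday + 3 ≡ Wednesday — that's 2136's doomsday.
In January the doomsday date is Jan 4 (2136 is a leap year (divisible by 4)).
Jan 29 is 25 days after Jan 4; 25 mod 7 = 4, so Wednesday + 4 = Sunday.
1480 mod 7 = 3, so 1480 days before a Sunday is Sunday − 3 = Thursday.

Thursday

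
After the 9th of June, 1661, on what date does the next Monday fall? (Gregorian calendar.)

June 13, 1661

Jun 9, 1661 is a Thursday.
From Thursday to the next Monday is 4 days.
Jun 9, 1661 + 4 = Jun 13, 1661.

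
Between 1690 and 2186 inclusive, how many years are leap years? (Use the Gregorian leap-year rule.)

120

Multiples of 4 in [1690,2186]: 124.
Of those, multiples of 100: 5 (not leap unless ÷400).
Multiples of 400: 1.
Leap years = 124 − 5 + 1 = 120.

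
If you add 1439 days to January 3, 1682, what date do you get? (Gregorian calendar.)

December 12, 1685

+365 (one year) → Jan 3, 1683 (1074 left).
+365 (one year) → Jan 3, 1684 (709 left).
+366 (one year; includes Feb 29, 1684) → Jan 3, 1685 (343 left).
Jan has 31 days: +29 → Feb 1, 1685 (314 left).
Feb has 28 days: +28 → Mar 1, 1685 (286 left).
Mar has 31 days: +31 → Apr 1, 1685 (255 left).
Apr has 30 days: +30 → May 1, 1685 (225 left).
May has 31 days: +31 → Jun 1, 1685 (194 left).
Jun has 30 days: +30 → Jul 1, 1685 (164 left).
Jul has 31 days: +31 → Aug 1, 1685 (133 left).
Aug has 31 days: +31 → Sep 1, 1685 (102 left).
Sep has 30 days: +30 → Oct 1, 1685 (72 left).
Oct has 31 days: +31 → Nov 1, 1685 (41 left).
Nov has 30 days: +30 → Dec 1, 1685 (11 left).
+11 → Dec 12, 1685.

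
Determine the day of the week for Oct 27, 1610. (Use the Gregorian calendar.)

Doomsday rule: the anchor day for the 1600s is Tuesday. For year 10: 10÷12 = 0 r 10, and 10÷4 = 2, so 0+10+2 = 12.
Tuesday + 12 ≡ Sunday — that's 1610's doomsday.
In October the doomsday date is Oct 10.
Oct 27 is 17 days after Oct 10; 17 mod 7 = 3, so Sunday + 3 = Wednesday.

Wednesday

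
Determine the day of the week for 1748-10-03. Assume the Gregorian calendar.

Thursday

Doomsday rule: the anchor day for the 1700s is Sunday. For year 48: 48÷12 = 4 r 0, and 0÷4 = 0, so 4+0+0 = 4.
Sunday + 4 ≡ Thursday — that's 1748's doomsday.
In October the doomsday date is Oct 10.
Oct 3 is 7 days before Oct 10; 7 mod 7 = 0, so Thursday − 0 = Thursday.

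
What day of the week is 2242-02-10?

Thursday

Doomsday rule: the anchor day for the 2200s is Friday. For year 42: 42÷12 = 3 r 6, and 6÷4 = 1, so 3+6+1 = 10.
Friday + 10 ≡ Monday — that's 2242's doomsday.
In February the doomsday date is Feb 28 (2242 is not a leap year).
Feb 10 is 18 days before Feb 28; 18 mod 7 = 4, so Monday − 4 = Thursday.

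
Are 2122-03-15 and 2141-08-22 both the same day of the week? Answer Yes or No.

From Mar 15, 2122 to Aug 22, 2141 is 7100 days.
7100 mod 7 = 2, so they are different weekdays.
(Mar 15, 2122 is a Sunday; Aug 22, 2141 is a Tuesday.)

No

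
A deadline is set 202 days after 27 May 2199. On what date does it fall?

May has 31 days: +5 → Jun 1, 2199 (197 left).
Jun has 30 days: +30 → Jul 1, 2199 (167 left).
Jul has 31 days: +31 → Aug 1, 2199 (136 left).
Aug has 31 days: +31 → Sep 1, 2199 (105 left).
Sep has 30 days: +30 → Oct 1, 2199 (75 left).
Oct has 31 days: +31 → Nov 1, 2199 (44 left).
Nov has 30 days: +30 → Dec 1, 2199 (14 left).
+14 → Dec 15, 2199.

December 15, 2199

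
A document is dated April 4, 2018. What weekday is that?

Wednesday

Doomsday rule: the anchor day for the 2000s is Tuesday. For year 18: 18÷12 = 1 r 6, and 6÷4 = 1, so 1+6+1 = 8.
Tuesday + 8 ≡ Wednesday — that's 2018's doomsday.
In April the doomsday date is Apr 4.
Apr 4 is the doomsday itself: Wednesday.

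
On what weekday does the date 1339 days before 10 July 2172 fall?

First find the weekday of Jul 10, 2172. Doomsday rule: the anchor day for the 2100s is Sunday. For year 72: 72÷12 = 6 r 0, and 0÷4 = 0, so 6+0+0 = 6.
Sunday + 6 ≡ Saturday — that's 2172's doomsday.
In July the doomsday date is Jul 11.
Jul 10 is 1 day before Jul 11; 1 mod 7 = 1, so Saturday − 1 = Friday.
1339 mod 7 = 2, so 1339 days before a Friday is Friday − 2 = Wednesday.

Wednesday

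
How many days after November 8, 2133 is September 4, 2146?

4683

Nov 8, 2133 → Nov 8, 2134: 365 days.
Nov 8, 2134 → Nov 8, 2135: 365 days.
Nov 8, 2135 → Nov 8, 2136: 366 days (Feb 29, 2136 is in that span).
Nov 8, 2136 → Nov 8, 2137: 365 days.
Nov 8, 2137 → Nov 8, 2138: 365 days.
Nov 8, 2138 → Nov 8, 2139: 365 days.
Nov 8, 2139 → Nov 8, 2140: 366 days (Feb 29, 2140 is in that span).
Nov 8, 2140 → Nov 8, 2141: 365 days.
Nov 8, 2141 → Nov 8, 2142: 365 days.
Nov 8, 2142 → Nov 8, 2143: 365 days.
Nov 8, 2143 → Nov 8, 2144: 366 days (Feb 29, 2144 is in that span).
Nov 8, 2144 → Nov 8, 2145: 365 days.
Nov 8, 2145 → Dec 8, 2145: 30 days (November has 30).
Dec 8, 2145 → Jan 8, 2146: 31 days (December has 31).
Jan 8, 2146 → Feb 8, 2146: 31 days (January has 31).
Feb 8, 2146 → Mar 8, 2146: 28 days (February has 28).
Mar 8, 2146 → Apr 8, 2146: 31 days (March has 31).
Apr 8, 2146 → May 8, 2146: 30 days (April has 30).
May 8, 2146 → Jun 8, 2146: 31 days (May has 31).
Jun 8, 2146 → Jul 8, 2146: 30 days (June has 30).
Jul 8, 2146 → Aug 8, 2146: 31 days (July has 31).
Aug 8, 2146 → Sep 4, 2146: 27 days.
Total: 4683 days.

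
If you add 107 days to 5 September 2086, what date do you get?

December 21, 2086

Sep has 30 days: +26 → Oct 1, 2086 (81 left).
Oct has 31 days: +31 → Nov 1, 2086 (50 left).
Nov has 30 days: +30 → Dec 1, 2086 (20 left).
+20 → Dec 21, 2086.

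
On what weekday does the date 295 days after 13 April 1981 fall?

Tuesday

Apr 13, 1981 is a Monday.
295 mod 7 = 1, so 295 days after a Monday is Monday + 1 = Tuesday.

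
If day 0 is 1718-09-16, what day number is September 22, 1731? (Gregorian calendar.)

4754

Sep 16, 1718 → Sep 16, 1719: 365 days.
Sep 16, 1719 → Sep 16, 1720: 366 days (Feb 29, 1720 is in that span).
Sep 16, 1720 → Sep 16, 1721: 365 days.
Sep 16, 1721 → Sep 16, 1722: 365 days.
Sep 16, 1722 → Sep 16, 1723: 365 days.
Sep 16, 1723 → Sep 16, 1724: 366 days (Feb 29, 1724 is in that span).
Sep 16, 1724 → Sep 16, 1725: 365 days.
Sep 16, 1725 → Sep 16, 1726: 365 days.
Sep 16, 1726 → Sep 16, 1727: 365 days.
Sep 16, 1727 → Sep 16, 1728: 366 days (Feb 29, 1728 is in that span).
Sep 16, 1728 → Sep 16, 1729: 365 days.
Sep 16, 1729 → Sep 16, 1730: 365 days.
Sep 16, 1730 → Oct 16, 1730: 30 days (September has 30).
Oct 16, 1730 → Nov 16, 1730: 31 days (October has 31).
Nov 16, 1730 → Dec 16, 1730: 30 days (November has 30).
Dec 16, 1730 → Jan 16, 1731: 31 days (December has 31).
Jan 16, 1731 → Feb 16, 1731: 31 days (January has 31).
Feb 16, 1731 → Mar 16, 1731: 28 days (February has 28).
Mar 16, 1731 → Apr 16, 1731: 31 days (March has 31).
Apr 16, 1731 → May 16, 1731: 30 days (April has 30).
May 16, 1731 → Jun 16, 1731: 31 days (May has 31).
Jun 16, 1731 → Jul 16, 1731: 30 days (June has 30).
Jul 16, 1731 → Aug 16, 1731: 31 days (July has 31).
Aug 16, 1731 → Sep 16, 1731: 31 days (August has 31).
Sep 16, 1731 → Sep 22, 1731: 6 days.
Total: 4754 days.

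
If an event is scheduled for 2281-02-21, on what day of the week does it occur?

Doomsday rule: the anchor day for the 2200s is Friday. For year 81: 81÷12 = 6 r 9, and 9÷4 = 2, so 6+9+2 = 17.
Friday + 17 ≡ Monday — that's 2281's doomsday.
In February the doomsday date is Feb 28 (2281 is not a leap year).
Feb 21 is 7 days before Feb 28; 7 mod 7 = 0, so Monday − 0 = Monday.

Monday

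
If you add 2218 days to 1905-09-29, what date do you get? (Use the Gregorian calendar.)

October 26, 1911

+365 (one year) → Sep 29, 1906 (1853 left).
+365 (one year) → Sep 29, 1907 (1488 left).
+366 (one year; includes Feb 29, 1908) → Sep 29, 1908 (1122 left).
+365 (one year) → Sep 29, 1909 (757 left).
+365 (one year) → Sep 29, 1910 (392 left).
Sep has 30 days: +2 → Oct 1, 1910 (390 left).
Oct has 31 days: +31 → Nov 1, 1910 (359 left).
Nov has 30 days: +30 → Dec 1, 1910 (329 left).
Dec has 31 days: +31 → Jan 1, 1911 (298 left).
Jan has 31 days: +31 → Feb 1, 1911 (267 left).
Feb has 28 days: +28 → Mar 1, 1911 (239 left).
Mar has 31 days: +31 → Apr 1, 1911 (208 left).
Apr has 30 days: +30 → May 1, 1911 (178 left).
May has 31 days: +31 → Jun 1, 1911 (147 left).
Jun has 30 days: +30 → Jul 1, 1911 (117 left).
Jul has 31 days: +31 → Aug 1, 1911 (86 left).
Aug has 31 days: +31 → Sep 1, 1911 (55 left).
Sep has 30 days: +30 → Oct 1, 1911 (25 left).
+25 → Oct 26, 1911.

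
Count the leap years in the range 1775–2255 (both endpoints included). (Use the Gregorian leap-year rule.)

116

Multiples of 4 in [1775,2255]: 120.
Of those, multiples of 100: 5 (not leap unless ÷400).
Multiples of 400: 1.
Leap years = 120 − 5 + 1 = 116.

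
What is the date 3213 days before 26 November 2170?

February 8, 2162

−365 (one year) → Nov 26, 2169 (2848 left).
−365 (one year) → Nov 26, 2168 (2483 left).
−366 (one year; includes Feb 29, 2168) → Nov 26, 2167 (2117 left).
−365 (one year) → Nov 26, 2166 (1752 left).
−365 (one year) → Nov 26, 2165 (1387 left).
−365 (one year) → Nov 26, 2164 (1022 left).
−366 (one year; includes Feb 29, 2164) → Nov 26, 2163 (656 left).
−365 (one year) → Nov 26, 2162 (291 left).
−26 → Oct 31, 2162 (end of Oct, 31 days; 265 left).
−31 → Sep 30, 2162 (end of Sep, 30 days; 234 left).
−30 → Aug 31, 2162 (end of Aug, 31 days; 204 left).
−31 → Jul 31, 2162 (end of Jul, 31 days; 173 left).
−31 → Jun 30, 2162 (end of Jun, 30 days; 142 left).
−30 → May 31, 2162 (end of May, 31 days; 112 left).
−31 → Apr 30, 2162 (end of Apr, 30 days; 81 left).
−30 → Mar 31, 2162 (end of Mar, 31 days; 51 left).
−31 → Feb 28, 2162 (end of Feb, 28 days; 20 left).
−20 → Feb 8, 2162.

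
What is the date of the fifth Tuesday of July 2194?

July 29, 2194

July 1, 2194 is a Tuesday.
The first Tuesday is therefore July 1 (same day).
The fifth Tuesday is 1 + 4×7 = July 29.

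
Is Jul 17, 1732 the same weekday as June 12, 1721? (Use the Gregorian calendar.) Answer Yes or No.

From Jun 12, 1721 to Jul 17, 1732 is 4053 days.
4053 mod 7 = 0, so they are the same weekday.
(Jun 12, 1721 is a Thursday; Jul 17, 1732 is a Thursday.)

Yes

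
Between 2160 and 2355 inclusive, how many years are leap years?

47

Multiples of 4 in [2160,2355]: 49.
Of those, multiples of 100: 2 (not leap unless ÷400).
Multiples of 400: 0.
Leap years = 49 − 2 + 0 = 47.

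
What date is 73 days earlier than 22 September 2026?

July 11, 2026

−22 → Aug 31, 2026 (end of Aug, 31 days; 51 left).
−31 → Jul 31, 2026 (end of Jul, 31 days; 20 left).
−20 → Jul 11, 2026.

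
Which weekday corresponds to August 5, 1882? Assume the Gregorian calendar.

Saturday

Doomsday rule: the anchor day for the 1800s is Friday. For year 82: 82÷12 = 6 r 10, and 10÷4 = 2, so 6+10+2 = 18.
Friday + 18 ≡ Tuesday — that's 1882's doomsday.
In August the doomsday date is Aug 8.
Aug 5 is 3 days before Aug 8; 3 mod 7 = 3, so Tuesday − 3 = Saturday.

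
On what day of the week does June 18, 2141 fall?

Doomsday rule: the anchor day for the 2100s is Sunday. For year 41: 41÷12 = 3 r 5, and 5÷4 = 1, so 3+5+1 = 9.
Sunday + 9 ≡ Tuesday — that's 2141's doomsday.
In June the doomsday date is Jun 6.
Jun 18 is 12 days after Jun 6; 12 mod 7 = 5, so Tuesday + 5 = Sunday.

Sunday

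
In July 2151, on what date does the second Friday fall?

July 9, 2151

July 1, 2151 is a Thursday.
The first Friday is therefore July 2 (1 days later).
The second Friday is 2 + 1×7 = July 9.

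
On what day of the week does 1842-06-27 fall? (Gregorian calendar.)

Monday

Doomsday rule: the anchor day for the 1800s is Friday. For year 42: 42÷12 = 3 r 6, and 6÷4 = 1, so 3+6+1 = 10.
Friday + 10 ≡ Monday — that's 1842's doomsday.
In June the doomsday date is Jun 6.
Jun 27 is 21 days after Jun 6; 21 mod 7 = 0, so Monday + 0 = Monday.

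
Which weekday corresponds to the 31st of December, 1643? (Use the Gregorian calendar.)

Thursday

Doomsday rule: the anchor day for the 1600s is Tuesday. For year 43: 43÷12 = 3 r 7, and 7÷4 = 1, so 3+7+1 = 11.
Tuesday + 11 ≡ Saturday — that's 1643's doomsday.
In December the doomsday date is Dec 12.
Dec 31 is 19 days after Dec 12; 19 mod 7 = 5, so Saturday + 5 = Thursday.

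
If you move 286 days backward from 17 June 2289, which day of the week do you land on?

Jun 17, 2289 is a Monday.
286 mod 7 = 6, so 286 days before a Monday is Monday − 6 = Tuesday.

Tuesday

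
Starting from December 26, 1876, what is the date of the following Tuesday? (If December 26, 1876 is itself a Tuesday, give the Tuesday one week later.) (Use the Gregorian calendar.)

January 2, 1877

Dec 26, 1876 is a Tuesday.
From Tuesday to the next Tuesday is 7 days.
Dec 26, 1876 + 7 = Jan 2, 1877.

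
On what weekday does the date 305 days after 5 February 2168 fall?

Tuesday

First find the weekday of Feb 5, 2168. Doomsday rule: the anchor day for the 2100s is Sunday. For year 68: 68÷12 = 5 r 8, and 8÷4 = 2, so 5+8+2 = 15.
Sunday + 15 ≡ Monday — that's 2168's doomsday.
In February the doomsday date is Feb 29 (2168 is a leap year (divisible by 4)).
Feb 5 is 24 days before Feb 29; 24 mod 7 = 3, so Monday − 3 = Friday.
305 mod 7 = 4, so 305 days after a Friday is Friday + 4 = Tuesday.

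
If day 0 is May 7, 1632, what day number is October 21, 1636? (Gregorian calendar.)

1628

May 7, 1632 → May 7, 1633: 365 days.
May 7, 1633 → May 7, 1634: 365 days.
May 7, 1634 → May 7, 1635: 365 days.
May 7, 1635 → May 7, 1636: 366 days (Feb 29, 1636 is in that span).
May 7, 1636 → Jun 7, 1636: 31 days (May has 31).
Jun 7, 1636 → Jul 7, 1636: 30 days (June has 30).
Jul 7, 1636 → Aug 7, 1636: 31 days (July has 31).
Aug 7, 1636 → Sep 7, 1636: 31 days (August has 31).
Sep 7, 1636 → Oct 7, 1636: 30 days (September has 30).
Oct 7, 1636 → Oct 21, 1636: 14 days.
Total: 1628 days.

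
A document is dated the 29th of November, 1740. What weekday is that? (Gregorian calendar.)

Tuesday

Doomsday rule: the anchor day for the 1700s is Sunday. For year 40: 40÷12 = 3 r 4, and 4÷4 = 1, so 3+4+1 = 8.
Sunday + 8 ≡ Monday — that's 1740's doomsday.
In November the doomsday date is Nov 7.
Nov 29 is 22 days after Nov 7; 22 mod 7 = 1, so Monday + 1 = Tuesday.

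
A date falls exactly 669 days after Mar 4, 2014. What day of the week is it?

Saturday

Mar 4, 2014 is a Tuesday.
669 mod 7 = 4, so 669 days after a Tuesday is Tuesday + 4 = Saturday.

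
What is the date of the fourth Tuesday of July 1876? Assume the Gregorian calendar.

July 1, 1876 is a Saturday.
The first Tuesday is therefore July 4 (3 days later).
The fourth Tuesday is 4 + 3×7 = July 25.

July 25, 1876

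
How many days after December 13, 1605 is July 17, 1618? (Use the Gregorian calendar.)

Dec 13, 1605 → Dec 13, 1606: 365 days.
Dec 13, 1606 → Dec 13, 1607: 365 days.
Dec 13, 1607 → Dec 13, 1608: 366 days (Feb 29, 1608 is in that span).
Dec 13, 1608 → Dec 13, 1609: 365 days.
Dec 13, 1609 → Dec 13, 1610: 365 days.
Dec 13, 1610 → Dec 13, 1611: 365 days.
Dec 13, 1611 → Dec 13, 1612: 366 days (Feb 29, 1612 is in that span).
Dec 13, 1612 → Dec 13, 1613: 365 days.
Dec 13, 1613 → Dec 13, 1614: 365 days.
Dec 13, 1614 → Dec 13, 1615: 365 days.
Dec 13, 1615 → Dec 13, 1616: 366 days (Feb 29, 1616 is in that span).
Dec 13, 1616 → Dec 13, 1617: 365 days.
Dec 13, 1617 → Jan 13, 1618: 31 days (December has 31).
Jan 13, 1618 → Feb 13, 1618: 31 days (January has 31).
Feb 13, 1618 → Mar 13, 1618: 28 days (February has 28).
Mar 13, 1618 → Apr 13, 1618: 31 days (March has 31).
Apr 13, 1618 → May 13, 1618: 30 days (April has 30).
May 13, 1618 → Jun 13, 1618: 31 days (May has 31).
Jun 13, 1618 → Jul 13, 1618: 30 days (June has 30).
Jul 13, 1618 → Jul 17, 1618: 4 days.
Total: 4599 days.

4599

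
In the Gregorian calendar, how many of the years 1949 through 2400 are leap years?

Multiples of 4 in [1949,2400]: 113.
Of those, multiples of 100: 5 (not leap unless ÷400).
Multiples of 400: 2.
Leap years = 113 − 5 + 2 = 110.

110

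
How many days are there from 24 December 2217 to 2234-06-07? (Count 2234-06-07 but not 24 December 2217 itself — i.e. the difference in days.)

6009

Dec 24, 2217 → Dec 24, 2218: 365 days.
Dec 24, 2218 → Dec 24, 2219: 365 days.
Dec 24, 2219 → Dec 24, 2220: 366 days (Feb 29, 2220 is in that span).
Dec 24, 2220 → Dec 24, 2221: 365 days.
Dec 24, 2221 → Dec 24, 2222: 365 days.
Dec 24, 2222 → Dec 24, 2223: 365 days.
Dec 24, 2223 → Dec 24, 2224: 366 days (Feb 29, 2224 is in that span).
Dec 24, 2224 → Dec 24, 2225: 365 days.
Dec 24, 2225 → Dec 24, 2226: 365 days.
Dec 24, 2226 → Dec 24, 2227: 365 days.
Dec 24, 2227 → Dec 24, 2228: 366 days (Feb 29, 2228 is in that span).
Dec 24, 2228 → Dec 24, 2229: 365 days.
Dec 24, 2229 → Dec 24, 2230: 365 days.
Dec 24, 2230 → Dec 24, 2231: 365 days.
Dec 24, 2231 → Dec 24, 2232: 366 days (Feb 29, 2232 is in that span).
Dec 24, 2232 → Dec 24, 2233: 365 days.
Dec 24, 2233 → Jan 24, 2234: 31 days (December has 31).
Jan 24, 2234 → Feb 24, 2234: 31 days (January has 31).
Feb 24, 2234 → Mar 24, 2234: 28 days (February has 28).
Mar 24, 2234 → Apr 24, 2234: 31 days (March has 31).
Apr 24, 2234 → May 24, 2234: 30 days (April has 30).
May 24, 2234 → Jun 7, 2234: 14 days.
Total: 6009 days.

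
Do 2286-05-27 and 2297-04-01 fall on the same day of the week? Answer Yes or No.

Yes

From May 27, 2286 to Apr 1, 2297 is 3962 days.
3962 mod 7 = 0, so they are the same weekday.
(May 27, 2286 is a Thursday; Apr 1, 2297 is a Thursday.)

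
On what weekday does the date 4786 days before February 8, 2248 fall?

Thursday

First find the weekday of Feb 8, 2248. Doomsday rule: the anchor day for the 2200s is Friday. For year 48: 48÷12 = 4 r 0, and 0÷4 = 0, so 4+0+0 = 4.
Friday + 4 ≡ Tuesday — that's 2248's doomsday.
In February the doomsday date is Feb 29 (2248 is a leap year (divisible by 4)).
Feb 8 is 21 days before Feb 29; 21 mod 7 = 0, so Tuesday − 0 = Tuesday.
4786 mod 7 = 5, so 4786 days before a Tuesday is Tuesday − 5 = Thursday.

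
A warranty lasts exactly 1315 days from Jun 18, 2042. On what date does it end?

+365 (one year) → Jun 18, 2043 (950 left).
+366 (one year; includes Feb 29, 2044) → Jun 18, 2044 (584 left).
+365 (one year) → Jun 18, 2045 (219 left).
Jun has 30 days: +13 → Jul 1, 2045 (206 left).
Jul has 31 days: +31 → Aug 1, 2045 (175 left).
Aug has 31 days: +31 → Sep 1, 2045 (144 left).
Sep has 30 days: +30 → Oct 1, 2045 (114 left).
Oct has 31 days: +31 → Nov 1, 2045 (83 left).
Nov has 30 days: +30 → Dec 1, 2045 (53 left).
Dec has 31 days: +31 → Jan 1, 2046 (22 left).
+22 → Jan 23, 2046.

January 23, 2046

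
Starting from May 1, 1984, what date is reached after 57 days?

June 27, 1984

May has 31 days: +31 → Jun 1, 1984 (26 left).
+26 → Jun 27, 1984.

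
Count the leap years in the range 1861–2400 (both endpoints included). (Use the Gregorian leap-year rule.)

131

Multiples of 4 in [1861,2400]: 135.
Of those, multiples of 100: 6 (not leap unless ÷400).
Multiples of 400: 2.
Leap years = 135 − 6 + 2 = 131.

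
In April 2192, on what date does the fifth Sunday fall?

April 1, 2192 is a Sunday.
The first Sunday is therefore April 1 (same day).
The fifth Sunday is 1 + 4×7 = April 29.

April 29, 2192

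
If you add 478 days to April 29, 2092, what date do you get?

August 20, 2093

+365 (one year) → Apr 29, 2093 (113 left).
Apr has 30 days: +2 → May 1, 2093 (111 left).
May has 31 days: +31 → Jun 1, 2093 (80 left).
Jun has 30 days: +30 → Jul 1, 2093 (50 left).
Jul has 31 days: +31 → Aug 1, 2093 (19 left).
+19 → Aug 20, 2093.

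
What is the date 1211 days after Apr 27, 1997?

August 20, 2000

+365 (one year) → Apr 27, 1998 (846 left).
+365 (one year) → Apr 27, 1999 (481 left).
+366 (one year; includes Feb 29, 2000) → Apr 27, 2000 (115 left).
Apr has 30 days: +4 → May 1, 2000 (111 left).
May has 31 days: +31 → Jun 1, 2000 (80 left).
Jun has 30 days: +30 → Jul 1, 2000 (50 left).
Jul has 31 days: +31 → Aug 1, 2000 (19 left).
+19 → Aug 20, 2000.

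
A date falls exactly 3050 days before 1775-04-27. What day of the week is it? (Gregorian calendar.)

Apr 27, 1775 is a Thursday.
3050 mod 7 = 5, so 3050 days before a Thursday is Thursday − 5 = Saturday.

Saturday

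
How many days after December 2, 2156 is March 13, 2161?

1562

Dec 2, 2156 → Dec 2, 2157: 365 days.
Dec 2, 2157 → Dec 2, 2158: 365 days.
Dec 2, 2158 → Dec 2, 2159: 365 days.
Dec 2, 2159 → Dec 2, 2160: 366 days (Feb 29, 2160 is in that span).
Dec 2, 2160 → Jan 2, 2161: 31 days (December has 31).
Jan 2, 2161 → Feb 2, 2161: 31 days (January has 31).
Feb 2, 2161 → Mar 2, 2161: 28 days (February has 28).
Mar 2, 2161 → Mar 13, 2161: 11 days.
Total: 1562 days.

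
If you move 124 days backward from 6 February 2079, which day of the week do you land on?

Wednesday

First find the weekday of Feb 6, 2079. Doomsday rule: the anchor day for the 2000s is Tuesday. For year 79: 79÷12 = 6 r 7, and 7÷4 = 1, so 6+7+1 = 14.
Tuesday + 14 ≡ Tuesday — that's 2079's doomsday.
In February the doomsday date is Feb 28 (2079 is not a leap year).
Feb 6 is 22 days before Feb 28; 22 mod 7 = 1, so Tuesday − 1 = Monday.
124 mod 7 = 5, so 124 days before a Monday is Monday − 5 = Wednesday.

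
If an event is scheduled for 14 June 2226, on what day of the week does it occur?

Doomsday rule: the anchor day for the 2200s is Friday. For year 26: 26÷12 = 2 r 2, and 2÷4 = 0, so 2+2+0 = 4.
Friday + 4 ≡ Tuesday — that's 2226's doomsday.
In June the doomsday date is Jun 6.
Jun 14 is 8 days after Jun 6; 8 mod 7 = 1, so Tuesday + 1 = Wednesday.

Wednesday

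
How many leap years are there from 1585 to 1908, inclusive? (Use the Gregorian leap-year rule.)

78

Multiples of 4 in [1585,1908]: 81.
Of those, multiples of 100: 4 (not leap unless ÷400).
Multiples of 400: 1.
Leap years = 81 − 4 + 1 = 78.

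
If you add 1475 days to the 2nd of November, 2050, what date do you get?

November 16, 2054

+365 (one year) → Nov 2, 2051 (1110 left).
+366 (one year; includes Feb 29, 2052) → Nov 2, 2052 (744 left).
+365 (one year) → Nov 2, 2053 (379 left).
Nov has 30 days: +29 → Dec 1, 2053 (350 left).
Dec has 31 days: +31 → Jan 1, 2054 (319 left).
Jan has 31 days: +31 → Feb 1, 2054 (288 left).
Feb has 28 days: +28 → Mar 1, 2054 (260 left).
Mar has 31 days: +31 → Apr 1, 2054 (229 left).
Apr has 30 days: +30 → May 1, 2054 (199 left).
May has 31 days: +31 → Jun 1, 2054 (168 left).
Jun has 30 days: +30 → Jul 1, 2054 (138 left).
Jul has 31 days: +31 → Aug 1, 2054 (107 left).
Aug has 31 days: +31 → Sep 1, 2054 (76 left).
Sep has 30 days: +30 → Oct 1, 2054 (46 left).
Oct has 31 days: +31 → Nov 1, 2054 (15 left).
+15 → Nov 16, 2054.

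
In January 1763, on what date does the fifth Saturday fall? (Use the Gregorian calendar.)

January 1, 1763 is a Saturday.
The first Saturday is therefore January 1 (same day).
The fifth Saturday is 1 + 4×7 = January 29.

January 29, 1763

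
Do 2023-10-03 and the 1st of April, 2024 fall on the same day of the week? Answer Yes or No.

No

From Oct 3, 2023 to Apr 1, 2024 is 181 days.
181 mod 7 = 6, so they are different weekdays.
(Oct 3, 2023 is a Tuesday; Apr 1, 2024 is a Monday.)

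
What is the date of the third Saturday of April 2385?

April 1, 2385 is a Monday.
The first Saturday is therefore April 6 (5 days later).
The third Saturday is 6 + 2×7 = April 20.

April 20, 2385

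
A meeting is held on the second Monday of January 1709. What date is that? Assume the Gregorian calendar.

January 14, 1709

January 1, 1709 is a Tuesday.
The first Monday is therefore January 7 (6 days later).
The second Monday is 7 + 1×7 = January 14.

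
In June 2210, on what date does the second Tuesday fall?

June 12, 2210

June 1, 2210 is a Friday.
The first Tuesday is therefore June 5 (4 days later).
The second Tuesday is 5 + 1×7 = June 12.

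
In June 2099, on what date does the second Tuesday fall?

June 9, 2099

June 1, 2099 is a Monday.
The first Tuesday is therefore June 2 (1 days later).
The second Tuesday is 2 + 1×7 = June 9.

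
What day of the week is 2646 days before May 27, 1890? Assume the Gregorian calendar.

May 27, 1890 is a Tuesday.
2646 mod 7 = 0, so 2646 days before a Tuesday is Tuesday − 0 = Tuesday.

Tuesday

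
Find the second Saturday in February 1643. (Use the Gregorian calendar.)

February 1, 1643 is a Sunday.
The first Saturday is therefore February 7 (6 days later).
The second Saturday is 7 + 1×7 = February 14.

February 14, 1643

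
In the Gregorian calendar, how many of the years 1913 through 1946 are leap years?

Multiples of 4 in [1913,1946]: 8.
Of those, multiples of 100: 0 (not leap unless ÷400).
Multiples of 400: 0.
Leap years = 8 − 0 + 0 = 8.

8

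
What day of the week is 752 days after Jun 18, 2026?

First find the weekday of Jun 18, 2026. Doomsday rule: the anchor day for the 2000s is Tuesday. For year 26: 26÷12 = 2 r 2, and 2÷4 = 0, so 2+2+0 = 4.
Tuesday + 4 ≡ Saturday — that's 2026's doomsday.
In June the doomsday date is Jun 6.
Jun 18 is 12 days after Jun 6; 12 mod 7 = 5, so Saturday + 5 = Thursday.
752 mod 7 = 3, so 752 days after a Thursday is Thursday + 3 = Sunday.

Sunday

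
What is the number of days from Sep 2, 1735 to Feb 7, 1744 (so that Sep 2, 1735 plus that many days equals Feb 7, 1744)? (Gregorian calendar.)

3080

Sep 2, 1735 → Sep 2, 1736: 366 days (Feb 29, 1736 is in that span).
Sep 2, 1736 → Sep 2, 1737: 365 days.
Sep 2, 1737 → Sep 2, 1738: 365 days.
Sep 2, 1738 → Sep 2, 1739: 365 days.
Sep 2, 1739 → Sep 2, 1740: 366 days (Feb 29, 1740 is in that span).
Sep 2, 1740 → Sep 2, 1741: 365 days.
Sep 2, 1741 → Sep 2, 1742: 365 days.
Sep 2, 1742 → Sep 2, 1743: 365 days.
Sep 2, 1743 → Oct 2, 1743: 30 days (September has 30).
Oct 2, 1743 → Nov 2, 1743: 31 days (October has 31).
Nov 2, 1743 → Dec 2, 1743: 30 days (November has 30).
Dec 2, 1743 → Jan 2, 1744: 31 days (December has 31).
Jan 2, 1744 → Feb 2, 1744: 31 days (January has 31).
Feb 2, 1744 → Feb 7, 1744: 5 days.
Total: 3080 days.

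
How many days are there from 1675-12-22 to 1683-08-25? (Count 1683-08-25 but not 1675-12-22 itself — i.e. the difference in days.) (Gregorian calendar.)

2803

Dec 22, 1675 → Dec 22, 1676: 366 days (Feb 29, 1676 is in that span).
Dec 22, 1676 → Dec 22, 1677: 365 days.
Dec 22, 1677 → Dec 22, 1678: 365 days.
Dec 22, 1678 → Dec 22, 1679: 365 days.
Dec 22, 1679 → Dec 22, 1680: 366 days (Feb 29, 1680 is in that span).
Dec 22, 1680 → Dec 22, 1681: 365 days.
Dec 22, 1681 → Dec 22, 1682: 365 days.
Dec 22, 1682 → Jan 22, 1683: 31 days (December has 31).
Jan 22, 1683 → Feb 22, 1683: 31 days (January has 31).
Feb 22, 1683 → Mar 22, 1683: 28 days (February has 28).
Mar 22, 1683 → Apr 22, 1683: 31 days (March has 31).
Apr 22, 1683 → May 22, 1683: 30 days (April has 30).
May 22, 1683 → Jun 22, 1683: 31 days (May has 31).
Jun 22, 1683 → Jul 22, 1683: 30 days (June has 30).
Jul 22, 1683 → Aug 22, 1683: 31 days (July has 31).
Aug 22, 1683 → Aug 25, 1683: 3 days.
Total: 2803 days.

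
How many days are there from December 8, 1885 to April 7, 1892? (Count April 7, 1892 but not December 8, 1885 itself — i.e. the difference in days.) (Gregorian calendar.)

2312

Dec 8, 1885 → Dec 8, 1886: 365 days.
Dec 8, 1886 → Dec 8, 1887: 365 days.
Dec 8, 1887 → Dec 8, 1888: 366 days (Feb 29, 1888 is in that span).
Dec 8, 1888 → Dec 8, 1889: 365 days.
Dec 8, 1889 → Dec 8, 1890: 365 days.
Dec 8, 1890 → Dec 8, 1891: 365 days.
Dec 8, 1891 → Jan 8, 1892: 31 days (December has 31).
Jan 8, 1892 → Feb 8, 1892: 31 days (January has 31).
Feb 8, 1892 → Mar 8, 1892: 29 days (February has 29).
Mar 8, 1892 → Apr 7, 1892: 30 days.
Total: 2312 days.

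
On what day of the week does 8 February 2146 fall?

Doomsday rule: the anchor day for the 2100s is Sunday. For year 46: 46÷12 = 3 r 10, and 10÷4 = 2, so 3+10+2 = 15.
Sunday + 15 ≡ Monday — that's 2146's doomsday.
In February the doomsday date is Feb 28 (2146 is not a leap year).
Feb 8 is 20 days before Feb 28; 20 mod 7 = 6, so Monday − 6 = Tuesday.

Tuesday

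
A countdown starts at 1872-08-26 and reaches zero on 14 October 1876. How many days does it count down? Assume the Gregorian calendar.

Aug 26, 1872 → Aug 26, 1873: 365 days.
Aug 26, 1873 → Aug 26, 1874: 365 days.
Aug 26, 1874 → Aug 26, 1875: 365 days.
Aug 26, 1875 → Aug 26, 1876: 366 days (Feb 29, 1876 is in that span).
Aug 26, 1876 → Sep 26, 1876: 31 days (August has 31).
Sep 26, 1876 → Oct 14, 1876: 18 days.
Total: 1510 days.

1510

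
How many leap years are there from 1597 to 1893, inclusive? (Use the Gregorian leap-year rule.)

72

Multiples of 4 in [1597,1893]: 74.
Of those, multiples of 100: 3 (not leap unless ÷400).
Multiples of 400: 1.
Leap years = 74 − 3 + 1 = 72.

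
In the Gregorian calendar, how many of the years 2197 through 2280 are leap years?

20

Multiples of 4 in [2197,2280]: 21.
Of those, multiples of 100: 1 (not leap unless ÷400).
Multiples of 400: 0.
Leap years = 21 − 1 + 0 = 20.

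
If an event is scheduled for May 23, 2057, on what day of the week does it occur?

January 1, 2057 is a Monday.
Jan 1, 2057 → Feb 1, 2057: 31 days (January has 31).
Feb 1, 2057 → Mar 1, 2057: 28 days (February has 28).
Mar 1, 2057 → Apr 1, 2057: 31 days (March has 31).
Apr 1, 2057 → May 1, 2057: 30 days (April has 30).
May 1, 2057 → May 23, 2057: 22 days.
Total: 142 days.
142 mod 7 = 2, so Monday + 2 = Wednesday.

Wednesday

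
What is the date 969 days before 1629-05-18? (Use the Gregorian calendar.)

−365 (one year) → May 18, 1628 (604 left).
−366 (one year; includes Feb 29, 1628) → May 18, 1627 (238 left).
−18 → Apr 30, 1627 (end of Apr, 30 days; 220 left).
−30 → Mar 31, 1627 (end of Mar, 31 days; 190 left).
−31 → Feb 28, 1627 (end of Feb, 28 days; 159 left).
−28 → Jan 31, 1627 (end of Jan, 31 days; 131 left).
−31 → Dec 31, 1626 (end of Dec, 31 days; 100 left).
−31 → Nov 30, 1626 (end of Nov, 30 days; 69 left).
−30 → Oct 31, 1626 (end of Oct, 31 days; 39 left).
−31 → Sep 30, 1626 (end of Sep, 30 days; 8 left).
−8 → Sep 22, 1626.

September 22, 1626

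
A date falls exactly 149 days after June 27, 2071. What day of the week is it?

Jun 27, 2071 is a Saturday.
149 mod 7 = 2, so 149 days after a Saturday is Saturday + 2 = Monday.

Monday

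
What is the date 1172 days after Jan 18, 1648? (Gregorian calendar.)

April 4, 1651

+366 (one year; includes Feb 29, 1648) → Jan 18, 1649 (806 left).
+365 (one year) → Jan 18, 1650 (441 left).
+365 (one year) → Jan 18, 1651 (76 left).
Jan has 31 days: +14 → Feb 1, 1651 (62 left).
Feb has 28 days: +28 → Mar 1, 1651 (34 left).
Mar has 31 days: +31 → Apr 1, 1651 (3 left).
+3 → Apr 4, 1651.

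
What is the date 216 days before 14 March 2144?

August 11, 2143

−14 → Feb 29, 2144 (end of Feb, 29 days; 202 left).
−29 → Jan 31, 2144 (end of Jan, 31 days; 173 left).
−31 → Dec 31, 2143 (end of Dec, 31 days; 142 left).
−31 → Nov 30, 2143 (end of Nov, 30 days; 111 left).
−30 → Oct 31, 2143 (end of Oct, 31 days; 81 left).
−31 → Sep 30, 2143 (end of Sep, 30 days; 50 left).
−30 → Aug 31, 2143 (end of Aug, 31 days; 20 left).
−20 → Aug 11, 2143.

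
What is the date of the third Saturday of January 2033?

January 15, 2033

January 1, 2033 is a Saturday.
The first Saturday is therefore January 1 (same day).
The third Saturday is 1 + 2×7 = January 15.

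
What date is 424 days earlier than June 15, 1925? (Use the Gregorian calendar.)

−365 (one year) → Jun 15, 1924 (59 left).
−15 → May 31, 1924 (end of May, 31 days; 44 left).
−31 → Apr 30, 1924 (end of Apr, 30 days; 13 left).
−13 → Apr 17, 1924.

April 17, 1924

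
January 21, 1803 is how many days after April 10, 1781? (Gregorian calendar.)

Apr 10, 1781 → Apr 10, 1782: 365 days.
Apr 10, 1782 → Apr 10, 1783: 365 days.
Apr 10, 1783 → Apr 10, 1784: 366 days (Feb 29, 1784 is in that span).
Apr 10, 1784 → Apr 10, 1785: 365 days.
Apr 10, 1785 → Apr 10, 1786: 365 days.
Apr 10, 1786 → Apr 10, 1787: 365 days.
Apr 10, 1787 → Apr 10, 1788: 366 days (Feb 29, 1788 is in that span).
Apr 10, 1788 → Apr 10, 1789: 365 days.
Apr 10, 1789 → Apr 10, 1790: 365 days.
Apr 10, 1790 → Apr 10, 1791: 365 days.
Apr 10, 1791 → Apr 10, 1792: 366 days (Feb 29, 1792 is in that span).
Apr 10, 1792 → Apr 10, 1793: 365 days.
Apr 10, 1793 → Apr 10, 1794: 365 days.
Apr 10, 1794 → Apr 10, 1795: 365 days.
Apr 10, 1795 → Apr 10, 1796: 366 days (Feb 29, 1796 is in that span).
Apr 10, 1796 → Apr 10, 1797: 365 days.
Apr 10, 1797 → Apr 10, 1798: 365 days.
Apr 10, 1798 → Apr 10, 1799: 365 days.
Apr 10, 1799 → Apr 10, 1800: 365 days.
Apr 10, 1800 → Apr 10, 1801: 365 days.
Apr 10, 1801 → Apr 10, 1802: 365 days.
Apr 10, 1802 → May 10, 1802: 30 days (April has 30).
May 10, 1802 → Jun 10, 1802: 31 days (May has 31).
Jun 10, 1802 → Jul 10, 1802: 30 days (June has 30).
Jul 10, 1802 → Aug 10, 1802: 31 days (July has 31).
Aug 10, 1802 → Sep 10, 1802: 31 days (August has 31).
Sep 10, 1802 → Oct 10, 1802: 30 days (September has 30).
Oct 10, 1802 → Nov 10, 1802: 31 days (October has 31).
Nov 10, 1802 → Dec 10, 1802: 30 days (November has 30).
Dec 10, 1802 → Jan 10, 1803: 31 days (December has 31).
Jan 10, 1803 → Jan 21, 1803: 11 days.
Total: 7955 days.

7955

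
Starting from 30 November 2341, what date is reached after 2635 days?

February 16, 2349

+365 (one year) → Nov 30, 2342 (2270 left).
+365 (one year) → Nov 30, 2343 (1905 left).
+366 (one year; includes Feb 29, 2344) → Nov 30, 2344 (1539 left).
+365 (one year) → Nov 30, 2345 (1174 left).
+365 (one year) → Nov 30, 2346 (809 left).
+365 (one year) → Nov 30, 2347 (444 left).
+366 (one year; includes Feb 29, 2348) → Nov 30, 2348 (78 left).
Nov has 30 days: +1 → Dec 1, 2348 (77 left).
Dec has 31 days: +31 → Jan 1, 2349 (46 left).
Jan has 31 days: +31 → Feb 1, 2349 (15 left).
+15 → Feb 16, 2349.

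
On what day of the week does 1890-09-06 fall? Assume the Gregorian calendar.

Doomsday rule: the anchor day for the 1800s is Friday. For year 90: 90÷12 = 7 r 6, and 6÷4 = 1, so 7+6+1 = 14.
Friday + 14 ≡ Friday — that's 1890's doomsday.
In September the doomsday date is Sep 5.
Sep 6 is 1 day after Sep 5; 1 mod 7 = 1, so Friday + 1 = Saturday.

Saturday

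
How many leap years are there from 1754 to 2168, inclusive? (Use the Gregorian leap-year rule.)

Multiples of 4 in [1754,2168]: 104.
Of those, multiples of 100: 4 (not leap unless ÷400).
Multiples of 400: 1.
Leap years = 104 − 4 + 1 = 101.

101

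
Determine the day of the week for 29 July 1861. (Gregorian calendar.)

Monday

Doomsday rule: the anchor day for the 1800s is Friday. For year 61: 61÷12 = 5 r 1, and 1÷4 = 0, so 5+1+0 = 6.
Friday + 6 ≡ Thursday — that's 1861's doomsday.
In July the doomsday date is Jul 11.
Jul 29 is 18 days after Jul 11; 18 mod 7 = 4, so Thursday + 4 = Monday.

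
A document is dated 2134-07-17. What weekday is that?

Saturday

January 1, 2134 is a Friday.
Jan 1, 2134 → Feb 1, 2134: 31 days (January has 31).
Feb 1, 2134 → Mar 1, 2134: 28 days (February has 28).
Mar 1, 2134 → Apr 1, 2134: 31 days (March has 31).
Apr 1, 2134 → May 1, 2134: 30 days (April has 30).
May 1, 2134 → Jun 1, 2134: 31 days (May has 31).
Jun 1, 2134 → Jul 1, 2134: 30 days (June has 30).
Jul 1, 2134 → Jul 17, 2134: 16 days.
Total: 197 days.
197 mod 7 = 1, so Friday + 1 = Saturday.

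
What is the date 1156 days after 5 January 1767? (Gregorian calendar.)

March 6, 1770

+365 (one year) → Jan 5, 1768 (791 left).
+366 (one year; includes Feb 29, 1768) → Jan 5, 1769 (425 left).
+365 (one year) → Jan 5, 1770 (60 left).
Jan has 31 days: +27 → Feb 1, 1770 (33 left).
Feb has 28 days: +28 → Mar 1, 1770 (5 left).
+5 → Mar 6, 1770.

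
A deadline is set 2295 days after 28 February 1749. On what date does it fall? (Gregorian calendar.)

June 12, 1755

+365 (one year) → Feb 28, 1750 (1930 left).
+365 (one year) → Feb 28, 1751 (1565 left).
+365 (one year) → Feb 28, 1752 (1200 left).
+366 (one year; includes Feb 29, 1752) → Feb 28, 1753 (834 left).
+365 (one year) → Feb 28, 1754 (469 left).
+365 (one year) → Feb 28, 1755 (104 left).
Feb has 28 days: +1 → Mar 1, 1755 (103 left).
Mar has 31 days: +31 → Apr 1, 1755 (72 left).
Apr has 30 days: +30 → May 1, 1755 (42 left).
May has 31 days: +31 → Jun 1, 1755 (11 left).
+11 → Jun 12, 1755.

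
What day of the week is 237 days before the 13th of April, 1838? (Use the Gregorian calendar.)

Saturday

First find the weekday of Apr 13, 1838. Doomsday rule: the anchor day for the 1800s is Friday. For year 38: 38÷12 = 3 r 2, and 2÷4 = 0, so 3+2+0 = 5.
Friday + 5 ≡ Wednesday — that's 1838's doomsday.
In April the doomsday date is Apr 4.
Apr 13 is 9 days after Apr 4; 9 mod 7 = 2, so Wednesday + 2 = Friday.
237 mod 7 = 6, so 237 days before a Friday is Friday − 6 = Saturday.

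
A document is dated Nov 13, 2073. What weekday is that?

Monday

January 1, 2073 is a Sunday.
Jan 1, 2073 → Feb 1, 2073: 31 days (January has 31).
Feb 1, 2073 → Mar 1, 2073: 28 days (February has 28).
Mar 1, 2073 → Apr 1, 2073: 31 days (March has 31).
Apr 1, 2073 → May 1, 2073: 30 days (April has 30).
May 1, 2073 → Jun 1, 2073: 31 days (May has 31).
Jun 1, 2073 → Jul 1, 2073: 30 days (June has 30).
Jul 1, 2073 → Aug 1, 2073: 31 days (July has 31).
Aug 1, 2073 → Sep 1, 2073: 31 days (August has 31).
Sep 1, 2073 → Oct 1, 2073: 30 days (September has 30).
Oct 1, 2073 → Nov 1, 2073: 31 days (October has 31).
Nov 1, 2073 → Nov 13, 2073: 12 days.
Total: 316 days.
316 mod 7 = 1, so Sunday + 1 = Monday.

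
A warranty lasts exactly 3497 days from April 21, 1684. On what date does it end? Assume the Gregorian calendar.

November 17, 1693

+365 (one year) → Apr 21, 1685 (3132 left).
+365 (one year) → Apr 21, 1686 (2767 left).
+365 (one year) → Apr 21, 1687 (2402 left).
+366 (one year; includes Feb 29, 1688) → Apr 21, 1688 (2036 left).
+365 (one year) → Apr 21, 1689 (1671 left).
+365 (one year) → Apr 21, 1690 (1306 left).
+365 (one year) → Apr 21, 1691 (941 left).
+366 (one year; includes Feb 29, 1692) → Apr 21, 1692 (575 left).
+365 (one year) → Apr 21, 1693 (210 left).
Apr has 30 days: +10 → May 1, 1693 (200 left).
May has 31 days: +31 → Jun 1, 1693 (169 left).
Jun has 30 days: +30 → Jul 1, 1693 (139 left).
Jul has 31 days: +31 → Aug 1, 1693 (108 left).
Aug has 31 days: +31 → Sep 1, 1693 (77 left).
Sep has 30 days: +30 → Oct 1, 1693 (47 left).
Oct has 31 days: +31 → Nov 1, 1693 (16 left).
+16 → Nov 17, 1693.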